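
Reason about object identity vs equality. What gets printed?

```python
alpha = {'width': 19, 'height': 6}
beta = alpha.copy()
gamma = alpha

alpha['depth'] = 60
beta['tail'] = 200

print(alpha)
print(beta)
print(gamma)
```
{'width': 19, 'height': 6, 'depth': 60}
{'width': 19, 'height': 6, 'tail': 200}
{'width': 19, 'height': 6, 'depth': 60}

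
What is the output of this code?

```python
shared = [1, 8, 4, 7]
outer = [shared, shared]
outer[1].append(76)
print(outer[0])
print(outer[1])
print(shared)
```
[1, 8, 4, 7, 76]
[1, 8, 4, 7, 76]
[1, 8, 4, 7, 76]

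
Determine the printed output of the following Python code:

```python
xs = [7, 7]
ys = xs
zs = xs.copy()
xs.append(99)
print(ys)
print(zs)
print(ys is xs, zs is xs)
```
[7, 7, 99]
[7, 7]
True False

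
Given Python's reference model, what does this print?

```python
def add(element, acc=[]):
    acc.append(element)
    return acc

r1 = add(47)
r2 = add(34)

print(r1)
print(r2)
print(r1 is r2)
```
[47, 34]
[47, 34]
True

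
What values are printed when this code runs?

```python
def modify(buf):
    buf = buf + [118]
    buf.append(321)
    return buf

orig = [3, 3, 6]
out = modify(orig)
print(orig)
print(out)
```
[3, 3, 6]
[3, 3, 6, 118, 321]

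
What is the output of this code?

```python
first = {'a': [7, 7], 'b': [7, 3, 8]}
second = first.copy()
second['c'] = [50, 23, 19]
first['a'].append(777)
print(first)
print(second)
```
{'a': [7, 7, 777], 'b': [7, 3, 8]}
{'a': [7, 7, 777], 'b': [7, 3, 8], 'c': [50, 23, 19]}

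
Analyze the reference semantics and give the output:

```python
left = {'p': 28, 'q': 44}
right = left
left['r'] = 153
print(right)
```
{'p': 28, 'q': 44, 'r': 153}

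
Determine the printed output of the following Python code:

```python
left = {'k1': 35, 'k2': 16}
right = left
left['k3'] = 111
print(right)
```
{'k1': 35, 'k2': 16, 'k3': 111}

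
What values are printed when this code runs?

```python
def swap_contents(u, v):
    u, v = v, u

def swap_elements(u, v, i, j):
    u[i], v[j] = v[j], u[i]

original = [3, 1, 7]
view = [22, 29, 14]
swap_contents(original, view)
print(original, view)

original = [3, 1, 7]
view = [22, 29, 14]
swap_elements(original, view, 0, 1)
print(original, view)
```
[3, 1, 7] [22, 29, 14]
[29, 1, 7] [22, 3, 14]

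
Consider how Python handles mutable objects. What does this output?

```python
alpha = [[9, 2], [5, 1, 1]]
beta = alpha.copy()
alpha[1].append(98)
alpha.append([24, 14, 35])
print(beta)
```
[[9, 2], [5, 1, 1, 98]]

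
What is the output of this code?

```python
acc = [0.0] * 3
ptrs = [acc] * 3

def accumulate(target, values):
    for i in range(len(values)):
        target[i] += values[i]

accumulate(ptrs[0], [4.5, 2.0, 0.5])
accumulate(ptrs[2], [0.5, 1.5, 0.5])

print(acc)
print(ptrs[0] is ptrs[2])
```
[5.0, 3.5, 1.0]
True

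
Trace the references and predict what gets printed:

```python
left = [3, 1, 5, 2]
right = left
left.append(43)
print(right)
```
[3, 1, 5, 2, 43]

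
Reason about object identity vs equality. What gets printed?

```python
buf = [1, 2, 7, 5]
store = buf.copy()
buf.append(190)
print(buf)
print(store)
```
[1, 2, 7, 5, 190]
[1, 2, 7, 5]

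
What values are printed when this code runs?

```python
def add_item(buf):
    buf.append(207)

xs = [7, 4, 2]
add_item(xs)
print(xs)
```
[7, 4, 2, 207]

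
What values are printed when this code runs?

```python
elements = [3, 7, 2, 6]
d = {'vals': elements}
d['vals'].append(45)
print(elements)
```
[3, 7, 2, 6, 45]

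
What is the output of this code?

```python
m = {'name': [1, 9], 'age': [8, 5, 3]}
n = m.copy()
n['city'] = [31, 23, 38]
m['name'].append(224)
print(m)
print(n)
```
{'name': [1, 9, 224], 'age': [8, 5, 3]}
{'name': [1, 9, 224], 'age': [8, 5, 3], 'city': [31, 23, 38]}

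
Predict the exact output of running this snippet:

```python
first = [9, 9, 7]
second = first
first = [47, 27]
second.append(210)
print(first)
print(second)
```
[47, 27]
[9, 9, 7, 210]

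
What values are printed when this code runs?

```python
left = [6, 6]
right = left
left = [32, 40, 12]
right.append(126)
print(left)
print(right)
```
[32, 40, 12]
[6, 6, 126]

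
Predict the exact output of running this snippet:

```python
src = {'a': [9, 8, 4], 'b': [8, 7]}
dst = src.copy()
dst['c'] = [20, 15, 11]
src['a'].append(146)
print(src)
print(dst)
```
{'a': [9, 8, 4, 146], 'b': [8, 7]}
{'a': [9, 8, 4, 146], 'b': [8, 7], 'c': [20, 15, 11]}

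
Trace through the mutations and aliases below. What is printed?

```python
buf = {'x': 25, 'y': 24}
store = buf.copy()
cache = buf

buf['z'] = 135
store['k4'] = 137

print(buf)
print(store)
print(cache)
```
{'x': 25, 'y': 24, 'z': 135}
{'x': 25, 'y': 24, 'k4': 137}
{'x': 25, 'y': 24, 'z': 135}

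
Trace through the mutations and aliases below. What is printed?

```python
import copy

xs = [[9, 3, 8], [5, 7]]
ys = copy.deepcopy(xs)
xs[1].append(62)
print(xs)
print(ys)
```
[[9, 3, 8], [5, 7, 62]]
[[9, 3, 8], [5, 7]]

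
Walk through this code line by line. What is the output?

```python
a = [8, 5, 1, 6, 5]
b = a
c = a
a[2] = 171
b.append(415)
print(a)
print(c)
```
[8, 5, 171, 6, 5, 415]
[8, 5, 171, 6, 5, 415]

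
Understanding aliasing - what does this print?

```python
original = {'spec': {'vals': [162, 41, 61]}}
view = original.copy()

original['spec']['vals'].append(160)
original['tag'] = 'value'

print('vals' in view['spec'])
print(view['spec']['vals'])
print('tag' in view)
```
True
[162, 41, 61, 160]
False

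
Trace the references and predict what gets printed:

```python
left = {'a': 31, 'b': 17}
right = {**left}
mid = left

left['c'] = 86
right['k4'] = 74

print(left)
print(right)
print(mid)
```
{'a': 31, 'b': 17, 'c': 86}
{'a': 31, 'b': 17, 'k4': 74}
{'a': 31, 'b': 17, 'c': 86}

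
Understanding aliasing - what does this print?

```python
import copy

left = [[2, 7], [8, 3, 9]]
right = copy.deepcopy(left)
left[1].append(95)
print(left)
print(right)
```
[[2, 7], [8, 3, 9, 95]]
[[2, 7], [8, 3, 9]]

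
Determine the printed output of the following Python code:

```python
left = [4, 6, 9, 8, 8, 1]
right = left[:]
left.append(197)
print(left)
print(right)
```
[4, 6, 9, 8, 8, 1, 197]
[4, 6, 9, 8, 8, 1]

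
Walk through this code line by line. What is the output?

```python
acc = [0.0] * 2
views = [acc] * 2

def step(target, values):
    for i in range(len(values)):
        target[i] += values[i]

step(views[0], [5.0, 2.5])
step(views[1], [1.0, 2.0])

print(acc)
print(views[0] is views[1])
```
[6.0, 4.5]
True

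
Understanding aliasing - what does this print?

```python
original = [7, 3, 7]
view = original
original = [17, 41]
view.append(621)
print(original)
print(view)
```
[17, 41]
[7, 3, 7, 621]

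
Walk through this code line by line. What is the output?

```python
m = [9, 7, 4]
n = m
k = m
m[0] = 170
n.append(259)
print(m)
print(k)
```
[170, 7, 4, 259]
[170, 7, 4, 259]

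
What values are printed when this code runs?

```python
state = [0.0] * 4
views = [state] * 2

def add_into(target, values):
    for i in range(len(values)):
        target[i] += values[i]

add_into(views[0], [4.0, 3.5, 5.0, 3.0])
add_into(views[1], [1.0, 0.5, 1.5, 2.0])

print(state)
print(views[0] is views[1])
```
[5.0, 4.0, 6.5, 5.0]
True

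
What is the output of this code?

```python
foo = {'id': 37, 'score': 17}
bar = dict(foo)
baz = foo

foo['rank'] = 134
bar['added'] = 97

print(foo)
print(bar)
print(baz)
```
{'id': 37, 'score': 17, 'rank': 134}
{'id': 37, 'score': 17, 'added': 97}
{'id': 37, 'score': 17, 'rank': 134}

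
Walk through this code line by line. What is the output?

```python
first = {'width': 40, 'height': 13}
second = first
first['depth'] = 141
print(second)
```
{'width': 40, 'height': 13, 'depth': 141}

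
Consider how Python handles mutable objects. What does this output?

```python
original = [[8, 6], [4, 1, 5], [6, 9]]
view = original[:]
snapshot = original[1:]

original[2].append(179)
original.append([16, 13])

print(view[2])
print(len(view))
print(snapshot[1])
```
[6, 9, 179]
3
[6, 9, 179]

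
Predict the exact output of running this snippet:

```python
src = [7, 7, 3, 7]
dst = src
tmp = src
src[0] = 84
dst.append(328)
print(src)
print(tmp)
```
[84, 7, 3, 7, 328]
[84, 7, 3, 7, 328]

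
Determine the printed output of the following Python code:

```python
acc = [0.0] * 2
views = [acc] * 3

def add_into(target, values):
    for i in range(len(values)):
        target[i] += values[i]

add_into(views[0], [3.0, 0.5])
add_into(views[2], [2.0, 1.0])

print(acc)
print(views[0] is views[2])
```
[5.0, 1.5]
True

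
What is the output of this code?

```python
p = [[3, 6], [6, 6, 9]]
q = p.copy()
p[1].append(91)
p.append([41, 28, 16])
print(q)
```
[[3, 6], [6, 6, 9, 91]]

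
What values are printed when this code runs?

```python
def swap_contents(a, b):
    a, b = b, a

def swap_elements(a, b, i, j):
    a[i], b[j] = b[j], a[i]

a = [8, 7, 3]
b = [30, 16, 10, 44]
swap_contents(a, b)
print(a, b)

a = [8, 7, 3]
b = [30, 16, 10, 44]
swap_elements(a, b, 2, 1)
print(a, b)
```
[8, 7, 3] [30, 16, 10, 44]
[8, 7, 16] [30, 3, 10, 44]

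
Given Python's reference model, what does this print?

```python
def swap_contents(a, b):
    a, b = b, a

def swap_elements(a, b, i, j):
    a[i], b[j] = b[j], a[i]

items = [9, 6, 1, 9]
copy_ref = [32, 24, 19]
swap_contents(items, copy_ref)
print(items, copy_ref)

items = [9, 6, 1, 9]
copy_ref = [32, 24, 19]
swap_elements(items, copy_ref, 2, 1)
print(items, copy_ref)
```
[9, 6, 1, 9] [32, 24, 19]
[9, 6, 24, 9] [32, 1, 19]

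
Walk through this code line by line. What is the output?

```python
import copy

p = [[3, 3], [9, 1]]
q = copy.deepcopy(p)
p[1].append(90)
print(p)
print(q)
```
[[3, 3], [9, 1, 90]]
[[3, 3], [9, 1]]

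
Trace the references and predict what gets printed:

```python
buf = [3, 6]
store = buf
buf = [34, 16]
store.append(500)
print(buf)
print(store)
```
[34, 16]
[3, 6, 500]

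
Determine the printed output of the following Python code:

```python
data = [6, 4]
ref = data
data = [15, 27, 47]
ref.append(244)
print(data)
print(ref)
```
[15, 27, 47]
[6, 4, 244]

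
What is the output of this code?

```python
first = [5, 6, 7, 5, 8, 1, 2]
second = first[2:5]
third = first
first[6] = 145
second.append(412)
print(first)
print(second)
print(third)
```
[5, 6, 7, 5, 8, 1, 145]
[7, 5, 8, 412]
[5, 6, 7, 5, 8, 1, 145]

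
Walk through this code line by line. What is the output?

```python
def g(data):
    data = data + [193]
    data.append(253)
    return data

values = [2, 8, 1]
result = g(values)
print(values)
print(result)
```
[2, 8, 1]
[2, 8, 1, 193, 253]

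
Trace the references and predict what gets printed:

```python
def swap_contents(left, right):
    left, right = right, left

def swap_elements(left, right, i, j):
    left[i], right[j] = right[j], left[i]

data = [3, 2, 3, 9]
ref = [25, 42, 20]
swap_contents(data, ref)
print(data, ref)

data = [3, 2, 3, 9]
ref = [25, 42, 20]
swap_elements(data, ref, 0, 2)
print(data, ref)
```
[3, 2, 3, 9] [25, 42, 20]
[20, 2, 3, 9] [25, 42, 3]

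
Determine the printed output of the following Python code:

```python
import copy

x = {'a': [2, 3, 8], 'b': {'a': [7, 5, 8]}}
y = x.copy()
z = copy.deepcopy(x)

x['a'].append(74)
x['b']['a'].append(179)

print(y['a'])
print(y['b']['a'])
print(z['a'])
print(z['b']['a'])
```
[2, 3, 8, 74]
[7, 5, 8, 179]
[2, 3, 8]
[7, 5, 8]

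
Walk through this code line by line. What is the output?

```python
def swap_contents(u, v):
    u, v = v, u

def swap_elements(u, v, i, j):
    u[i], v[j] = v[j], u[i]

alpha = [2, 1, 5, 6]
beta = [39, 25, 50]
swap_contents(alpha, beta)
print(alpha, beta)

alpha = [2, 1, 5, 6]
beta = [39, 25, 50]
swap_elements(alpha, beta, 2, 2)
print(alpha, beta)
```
[2, 1, 5, 6] [39, 25, 50]
[2, 1, 50, 6] [39, 25, 5]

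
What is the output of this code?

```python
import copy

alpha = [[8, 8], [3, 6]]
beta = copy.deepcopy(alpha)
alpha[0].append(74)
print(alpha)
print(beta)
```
[[8, 8, 74], [3, 6]]
[[8, 8], [3, 6]]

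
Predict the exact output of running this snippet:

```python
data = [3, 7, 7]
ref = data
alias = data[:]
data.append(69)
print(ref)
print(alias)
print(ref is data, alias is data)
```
[3, 7, 7, 69]
[3, 7, 7]
True False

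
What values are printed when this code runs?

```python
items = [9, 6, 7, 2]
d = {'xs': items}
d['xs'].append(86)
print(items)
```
[9, 6, 7, 2, 86]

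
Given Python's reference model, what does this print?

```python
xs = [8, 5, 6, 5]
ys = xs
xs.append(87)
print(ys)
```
[8, 5, 6, 5, 87]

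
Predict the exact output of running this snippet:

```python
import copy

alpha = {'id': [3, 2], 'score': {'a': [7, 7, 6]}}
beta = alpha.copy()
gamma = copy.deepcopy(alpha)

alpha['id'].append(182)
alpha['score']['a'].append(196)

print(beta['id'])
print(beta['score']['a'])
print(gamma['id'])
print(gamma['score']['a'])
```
[3, 2, 182]
[7, 7, 6, 196]
[3, 2]
[7, 7, 6]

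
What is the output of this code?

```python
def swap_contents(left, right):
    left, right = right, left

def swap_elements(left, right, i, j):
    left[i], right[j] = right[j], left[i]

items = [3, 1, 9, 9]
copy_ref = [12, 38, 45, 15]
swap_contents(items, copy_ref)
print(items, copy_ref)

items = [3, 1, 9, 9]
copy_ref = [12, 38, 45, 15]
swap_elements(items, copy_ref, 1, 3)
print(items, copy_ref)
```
[3, 1, 9, 9] [12, 38, 45, 15]
[3, 15, 9, 9] [12, 38, 45, 1]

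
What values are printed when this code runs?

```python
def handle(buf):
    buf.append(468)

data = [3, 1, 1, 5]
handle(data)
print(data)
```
[3, 1, 1, 5, 468]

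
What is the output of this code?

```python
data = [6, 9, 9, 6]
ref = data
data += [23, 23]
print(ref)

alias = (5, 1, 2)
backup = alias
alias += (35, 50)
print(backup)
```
[6, 9, 9, 6, 23, 23]
(5, 1, 2)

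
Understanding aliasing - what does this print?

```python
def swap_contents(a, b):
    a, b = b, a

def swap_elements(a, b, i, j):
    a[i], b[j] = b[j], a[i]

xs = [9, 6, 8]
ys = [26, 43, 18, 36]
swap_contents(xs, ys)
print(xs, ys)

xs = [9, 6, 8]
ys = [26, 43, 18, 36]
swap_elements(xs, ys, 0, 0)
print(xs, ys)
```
[9, 6, 8] [26, 43, 18, 36]
[26, 6, 8] [9, 43, 18, 36]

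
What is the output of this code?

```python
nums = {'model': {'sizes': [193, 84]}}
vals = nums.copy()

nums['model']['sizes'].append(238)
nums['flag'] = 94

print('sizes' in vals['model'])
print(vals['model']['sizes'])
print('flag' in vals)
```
True
[193, 84, 238]
False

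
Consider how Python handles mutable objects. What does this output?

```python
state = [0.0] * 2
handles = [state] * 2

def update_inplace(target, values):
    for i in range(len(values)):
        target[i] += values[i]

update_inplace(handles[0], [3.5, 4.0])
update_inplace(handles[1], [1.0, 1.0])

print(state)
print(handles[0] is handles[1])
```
[4.5, 5.0]
True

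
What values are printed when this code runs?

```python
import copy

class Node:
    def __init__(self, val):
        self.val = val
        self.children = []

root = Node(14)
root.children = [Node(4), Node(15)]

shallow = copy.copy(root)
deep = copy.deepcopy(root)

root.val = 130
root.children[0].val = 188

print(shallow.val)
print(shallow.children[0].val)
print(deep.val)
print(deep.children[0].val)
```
14
188
14
4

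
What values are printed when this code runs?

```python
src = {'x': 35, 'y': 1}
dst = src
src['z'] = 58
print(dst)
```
{'x': 35, 'y': 1, 'z': 58}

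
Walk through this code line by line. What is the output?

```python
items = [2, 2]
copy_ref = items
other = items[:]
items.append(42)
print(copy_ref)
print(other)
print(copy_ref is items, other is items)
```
[2, 2, 42]
[2, 2]
True False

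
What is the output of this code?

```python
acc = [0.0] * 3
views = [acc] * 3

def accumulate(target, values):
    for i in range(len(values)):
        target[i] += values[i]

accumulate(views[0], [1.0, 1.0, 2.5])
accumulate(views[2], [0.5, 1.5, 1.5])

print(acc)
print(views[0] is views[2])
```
[1.5, 2.5, 4.0]
True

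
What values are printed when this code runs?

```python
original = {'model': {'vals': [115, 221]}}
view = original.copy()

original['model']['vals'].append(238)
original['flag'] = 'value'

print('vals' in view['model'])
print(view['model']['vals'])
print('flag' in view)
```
True
[115, 221, 238]
False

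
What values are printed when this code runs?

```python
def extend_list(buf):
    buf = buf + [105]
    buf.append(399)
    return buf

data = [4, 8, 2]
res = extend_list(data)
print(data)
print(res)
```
[4, 8, 2]
[4, 8, 2, 105, 399]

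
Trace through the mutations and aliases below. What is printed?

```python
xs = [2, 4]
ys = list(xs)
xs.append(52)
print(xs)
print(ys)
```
[2, 4, 52]
[2, 4]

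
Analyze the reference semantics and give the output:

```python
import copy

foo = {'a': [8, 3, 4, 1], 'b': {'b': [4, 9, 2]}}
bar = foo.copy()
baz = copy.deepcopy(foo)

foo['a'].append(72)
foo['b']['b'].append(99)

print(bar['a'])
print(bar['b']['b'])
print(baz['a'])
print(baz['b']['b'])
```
[8, 3, 4, 1, 72]
[4, 9, 2, 99]
[8, 3, 4, 1]
[4, 9, 2]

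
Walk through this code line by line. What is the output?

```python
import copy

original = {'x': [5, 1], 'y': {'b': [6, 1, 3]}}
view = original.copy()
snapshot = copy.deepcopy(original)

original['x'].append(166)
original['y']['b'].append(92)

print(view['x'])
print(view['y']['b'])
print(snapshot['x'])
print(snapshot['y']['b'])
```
[5, 1, 166]
[6, 1, 3, 92]
[5, 1]
[6, 1, 3]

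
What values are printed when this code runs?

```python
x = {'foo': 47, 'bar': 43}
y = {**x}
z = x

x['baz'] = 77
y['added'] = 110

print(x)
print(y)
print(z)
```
{'foo': 47, 'bar': 43, 'baz': 77}
{'foo': 47, 'bar': 43, 'added': 110}
{'foo': 47, 'bar': 43, 'baz': 77}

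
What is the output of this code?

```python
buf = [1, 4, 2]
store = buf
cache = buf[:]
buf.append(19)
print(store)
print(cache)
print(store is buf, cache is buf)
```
[1, 4, 2, 19]
[1, 4, 2]
True False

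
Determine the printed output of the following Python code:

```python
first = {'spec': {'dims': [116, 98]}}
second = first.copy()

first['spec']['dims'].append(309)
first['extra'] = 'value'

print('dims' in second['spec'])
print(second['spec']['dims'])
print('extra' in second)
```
True
[116, 98, 309]
False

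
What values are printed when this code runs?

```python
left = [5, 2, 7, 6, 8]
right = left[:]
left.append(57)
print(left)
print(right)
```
[5, 2, 7, 6, 8, 57]
[5, 2, 7, 6, 8]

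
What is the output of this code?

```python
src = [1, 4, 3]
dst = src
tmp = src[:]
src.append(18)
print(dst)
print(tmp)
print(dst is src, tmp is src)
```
[1, 4, 3, 18]
[1, 4, 3]
True False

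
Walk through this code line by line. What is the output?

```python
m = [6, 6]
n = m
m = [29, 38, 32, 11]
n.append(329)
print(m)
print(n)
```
[29, 38, 32, 11]
[6, 6, 329]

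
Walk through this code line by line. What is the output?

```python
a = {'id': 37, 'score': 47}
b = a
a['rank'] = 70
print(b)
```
{'id': 37, 'score': 47, 'rank': 70}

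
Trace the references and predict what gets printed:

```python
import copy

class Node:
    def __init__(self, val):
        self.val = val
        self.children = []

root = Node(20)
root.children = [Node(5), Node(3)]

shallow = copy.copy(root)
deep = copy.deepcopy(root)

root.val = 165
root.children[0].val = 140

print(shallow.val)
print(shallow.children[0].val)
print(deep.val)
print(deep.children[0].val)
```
20
140
20
5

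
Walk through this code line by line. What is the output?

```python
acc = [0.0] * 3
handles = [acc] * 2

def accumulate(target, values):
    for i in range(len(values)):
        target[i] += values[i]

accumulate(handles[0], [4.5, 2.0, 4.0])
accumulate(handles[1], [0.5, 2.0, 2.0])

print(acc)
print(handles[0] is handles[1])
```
[5.0, 4.0, 6.0]
True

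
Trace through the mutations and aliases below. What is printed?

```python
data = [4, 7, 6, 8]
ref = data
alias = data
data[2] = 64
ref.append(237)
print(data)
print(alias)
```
[4, 7, 64, 8, 237]
[4, 7, 64, 8, 237]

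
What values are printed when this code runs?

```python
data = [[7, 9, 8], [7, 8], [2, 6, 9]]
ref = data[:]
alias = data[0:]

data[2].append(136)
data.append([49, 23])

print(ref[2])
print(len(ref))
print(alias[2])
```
[2, 6, 9, 136]
3
[2, 6, 9, 136]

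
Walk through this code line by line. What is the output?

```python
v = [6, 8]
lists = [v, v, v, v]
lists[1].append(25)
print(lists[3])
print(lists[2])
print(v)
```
[6, 8, 25]
[6, 8, 25]
[6, 8, 25]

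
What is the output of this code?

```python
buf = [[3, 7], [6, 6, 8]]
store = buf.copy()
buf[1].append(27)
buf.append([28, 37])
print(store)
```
[[3, 7], [6, 6, 8, 27]]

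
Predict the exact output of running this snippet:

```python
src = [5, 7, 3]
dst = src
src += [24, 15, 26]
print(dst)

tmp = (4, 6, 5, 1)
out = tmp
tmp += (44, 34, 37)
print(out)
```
[5, 7, 3, 24, 15, 26]
(4, 6, 5, 1)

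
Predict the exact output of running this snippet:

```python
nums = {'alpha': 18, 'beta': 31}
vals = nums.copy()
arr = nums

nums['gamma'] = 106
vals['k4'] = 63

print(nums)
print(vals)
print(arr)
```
{'alpha': 18, 'beta': 31, 'gamma': 106}
{'alpha': 18, 'beta': 31, 'k4': 63}
{'alpha': 18, 'beta': 31, 'gamma': 106}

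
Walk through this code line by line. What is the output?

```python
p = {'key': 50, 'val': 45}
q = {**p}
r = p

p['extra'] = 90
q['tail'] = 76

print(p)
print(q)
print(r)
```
{'key': 50, 'val': 45, 'extra': 90}
{'key': 50, 'val': 45, 'tail': 76}
{'key': 50, 'val': 45, 'extra': 90}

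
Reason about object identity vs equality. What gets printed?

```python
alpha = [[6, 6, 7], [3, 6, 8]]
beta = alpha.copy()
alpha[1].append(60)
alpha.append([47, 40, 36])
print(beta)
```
[[6, 6, 7], [3, 6, 8, 60]]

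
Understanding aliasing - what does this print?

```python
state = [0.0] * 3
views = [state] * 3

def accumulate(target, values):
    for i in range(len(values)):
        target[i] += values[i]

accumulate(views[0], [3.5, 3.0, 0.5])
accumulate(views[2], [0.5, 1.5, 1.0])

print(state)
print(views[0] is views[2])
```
[4.0, 4.5, 1.5]
True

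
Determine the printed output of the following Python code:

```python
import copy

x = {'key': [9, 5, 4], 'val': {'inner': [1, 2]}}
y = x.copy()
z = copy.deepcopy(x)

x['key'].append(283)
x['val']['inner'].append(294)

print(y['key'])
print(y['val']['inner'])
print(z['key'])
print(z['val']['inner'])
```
[9, 5, 4, 283]
[1, 2, 294]
[9, 5, 4]
[1, 2]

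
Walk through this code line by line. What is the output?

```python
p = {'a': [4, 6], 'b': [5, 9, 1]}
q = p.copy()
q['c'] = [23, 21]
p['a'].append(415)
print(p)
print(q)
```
{'a': [4, 6, 415], 'b': [5, 9, 1]}
{'a': [4, 6, 415], 'b': [5, 9, 1], 'c': [23, 21]}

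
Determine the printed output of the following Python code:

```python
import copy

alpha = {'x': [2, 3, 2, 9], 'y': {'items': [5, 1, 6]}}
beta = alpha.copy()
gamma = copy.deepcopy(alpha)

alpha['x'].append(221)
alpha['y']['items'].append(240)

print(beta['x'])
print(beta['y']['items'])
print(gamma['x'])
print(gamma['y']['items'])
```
[2, 3, 2, 9, 221]
[5, 1, 6, 240]
[2, 3, 2, 9]
[5, 1, 6]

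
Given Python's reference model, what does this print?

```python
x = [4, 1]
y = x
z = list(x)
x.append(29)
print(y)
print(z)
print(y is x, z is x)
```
[4, 1, 29]
[4, 1]
True False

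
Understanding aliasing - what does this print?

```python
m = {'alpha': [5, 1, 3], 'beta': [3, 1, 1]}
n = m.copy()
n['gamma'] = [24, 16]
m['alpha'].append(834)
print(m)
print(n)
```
{'alpha': [5, 1, 3, 834], 'beta': [3, 1, 1]}
{'alpha': [5, 1, 3, 834], 'beta': [3, 1, 1], 'gamma': [24, 16]}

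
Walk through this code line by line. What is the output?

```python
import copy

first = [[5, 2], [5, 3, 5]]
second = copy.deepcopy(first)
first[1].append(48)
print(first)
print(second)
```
[[5, 2], [5, 3, 5, 48]]
[[5, 2], [5, 3, 5]]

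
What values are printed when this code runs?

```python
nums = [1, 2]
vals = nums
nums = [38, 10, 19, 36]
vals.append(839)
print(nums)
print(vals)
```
[38, 10, 19, 36]
[1, 2, 839]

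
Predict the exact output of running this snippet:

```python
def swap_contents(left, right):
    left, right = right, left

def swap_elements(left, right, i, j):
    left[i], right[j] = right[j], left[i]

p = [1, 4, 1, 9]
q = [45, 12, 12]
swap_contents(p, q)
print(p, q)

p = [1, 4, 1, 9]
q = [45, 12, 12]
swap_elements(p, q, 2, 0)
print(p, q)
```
[1, 4, 1, 9] [45, 12, 12]
[1, 4, 45, 9] [1, 12, 12]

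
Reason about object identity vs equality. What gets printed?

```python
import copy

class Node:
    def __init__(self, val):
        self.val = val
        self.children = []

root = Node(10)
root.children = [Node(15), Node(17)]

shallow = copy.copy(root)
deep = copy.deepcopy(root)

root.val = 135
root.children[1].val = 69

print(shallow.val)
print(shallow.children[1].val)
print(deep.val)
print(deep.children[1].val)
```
10
69
10
17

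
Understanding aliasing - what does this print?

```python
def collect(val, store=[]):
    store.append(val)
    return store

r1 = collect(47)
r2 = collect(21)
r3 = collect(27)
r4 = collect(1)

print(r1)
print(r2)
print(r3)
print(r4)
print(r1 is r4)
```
[47, 21, 27, 1]
[47, 21, 27, 1]
[47, 21, 27, 1]
[47, 21, 27, 1]
True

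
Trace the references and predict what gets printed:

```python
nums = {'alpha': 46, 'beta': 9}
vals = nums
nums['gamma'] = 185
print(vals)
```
{'alpha': 46, 'beta': 9, 'gamma': 185}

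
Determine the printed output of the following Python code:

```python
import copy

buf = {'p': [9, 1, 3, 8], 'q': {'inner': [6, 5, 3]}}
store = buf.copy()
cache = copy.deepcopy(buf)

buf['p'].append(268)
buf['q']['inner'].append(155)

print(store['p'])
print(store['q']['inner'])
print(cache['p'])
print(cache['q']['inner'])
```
[9, 1, 3, 8, 268]
[6, 5, 3, 155]
[9, 1, 3, 8]
[6, 5, 3]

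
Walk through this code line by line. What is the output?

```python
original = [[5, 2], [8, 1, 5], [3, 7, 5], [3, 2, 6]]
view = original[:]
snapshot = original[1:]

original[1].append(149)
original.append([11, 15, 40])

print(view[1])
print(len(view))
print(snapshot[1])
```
[8, 1, 5, 149]
4
[3, 7, 5]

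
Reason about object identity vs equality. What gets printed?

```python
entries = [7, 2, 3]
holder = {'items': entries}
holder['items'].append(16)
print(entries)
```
[7, 2, 3, 16]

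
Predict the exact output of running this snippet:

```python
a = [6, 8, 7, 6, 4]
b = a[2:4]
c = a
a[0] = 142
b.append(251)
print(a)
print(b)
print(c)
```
[142, 8, 7, 6, 4]
[7, 6, 251]
[142, 8, 7, 6, 4]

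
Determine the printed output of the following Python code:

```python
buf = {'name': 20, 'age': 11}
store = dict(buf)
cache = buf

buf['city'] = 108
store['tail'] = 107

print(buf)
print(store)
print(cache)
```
{'name': 20, 'age': 11, 'city': 108}
{'name': 20, 'age': 11, 'tail': 107}
{'name': 20, 'age': 11, 'city': 108}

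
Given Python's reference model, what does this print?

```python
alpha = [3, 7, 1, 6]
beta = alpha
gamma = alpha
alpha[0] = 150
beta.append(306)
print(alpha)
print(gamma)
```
[150, 7, 1, 6, 306]
[150, 7, 1, 6, 306]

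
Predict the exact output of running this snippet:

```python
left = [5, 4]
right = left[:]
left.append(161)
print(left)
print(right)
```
[5, 4, 161]
[5, 4]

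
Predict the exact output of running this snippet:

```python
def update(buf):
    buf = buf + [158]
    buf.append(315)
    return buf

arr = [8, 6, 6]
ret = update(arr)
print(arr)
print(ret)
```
[8, 6, 6]
[8, 6, 6, 158, 315]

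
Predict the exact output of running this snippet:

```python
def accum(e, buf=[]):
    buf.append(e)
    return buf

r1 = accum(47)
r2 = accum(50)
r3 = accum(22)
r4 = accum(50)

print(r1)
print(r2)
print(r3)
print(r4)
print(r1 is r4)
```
[47, 50, 22, 50]
[47, 50, 22, 50]
[47, 50, 22, 50]
[47, 50, 22, 50]
True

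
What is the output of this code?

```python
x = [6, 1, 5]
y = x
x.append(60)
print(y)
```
[6, 1, 5, 60]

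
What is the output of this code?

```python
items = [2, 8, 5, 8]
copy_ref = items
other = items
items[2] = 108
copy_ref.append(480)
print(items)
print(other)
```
[2, 8, 108, 8, 480]
[2, 8, 108, 8, 480]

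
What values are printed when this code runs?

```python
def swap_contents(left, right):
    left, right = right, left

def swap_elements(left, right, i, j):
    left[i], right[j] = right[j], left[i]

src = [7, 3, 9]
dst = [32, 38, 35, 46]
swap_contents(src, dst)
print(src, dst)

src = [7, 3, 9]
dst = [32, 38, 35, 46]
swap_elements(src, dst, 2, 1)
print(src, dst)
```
[7, 3, 9] [32, 38, 35, 46]
[7, 3, 38] [32, 9, 35, 46]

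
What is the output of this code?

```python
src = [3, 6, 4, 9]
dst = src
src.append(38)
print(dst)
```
[3, 6, 4, 9, 38]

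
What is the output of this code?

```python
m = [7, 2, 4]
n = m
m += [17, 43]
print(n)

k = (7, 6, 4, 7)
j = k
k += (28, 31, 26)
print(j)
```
[7, 2, 4, 17, 43]
(7, 6, 4, 7)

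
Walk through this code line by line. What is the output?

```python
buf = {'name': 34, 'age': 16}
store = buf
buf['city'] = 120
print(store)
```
{'name': 34, 'age': 16, 'city': 120}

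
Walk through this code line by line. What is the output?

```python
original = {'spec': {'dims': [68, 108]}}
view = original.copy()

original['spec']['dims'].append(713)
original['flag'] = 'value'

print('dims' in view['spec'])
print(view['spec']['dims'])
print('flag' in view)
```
True
[68, 108, 713]
False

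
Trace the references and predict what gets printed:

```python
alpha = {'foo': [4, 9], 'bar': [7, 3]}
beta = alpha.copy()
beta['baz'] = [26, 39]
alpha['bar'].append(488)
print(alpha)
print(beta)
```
{'foo': [4, 9], 'bar': [7, 3, 488]}
{'foo': [4, 9], 'bar': [7, 3, 488], 'baz': [26, 39]}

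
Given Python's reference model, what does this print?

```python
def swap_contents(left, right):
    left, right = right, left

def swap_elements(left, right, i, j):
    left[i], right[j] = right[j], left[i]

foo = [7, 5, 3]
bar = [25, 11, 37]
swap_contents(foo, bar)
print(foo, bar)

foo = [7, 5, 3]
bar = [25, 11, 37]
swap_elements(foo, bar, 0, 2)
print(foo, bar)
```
[7, 5, 3] [25, 11, 37]
[37, 5, 3] [25, 11, 7]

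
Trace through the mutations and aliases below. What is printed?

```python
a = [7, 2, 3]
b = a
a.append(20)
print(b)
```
[7, 2, 3, 20]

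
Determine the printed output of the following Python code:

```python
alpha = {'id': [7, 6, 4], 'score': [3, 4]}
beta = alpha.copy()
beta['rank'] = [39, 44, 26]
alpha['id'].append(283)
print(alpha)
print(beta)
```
{'id': [7, 6, 4, 283], 'score': [3, 4]}
{'id': [7, 6, 4, 283], 'score': [3, 4], 'rank': [39, 44, 26]}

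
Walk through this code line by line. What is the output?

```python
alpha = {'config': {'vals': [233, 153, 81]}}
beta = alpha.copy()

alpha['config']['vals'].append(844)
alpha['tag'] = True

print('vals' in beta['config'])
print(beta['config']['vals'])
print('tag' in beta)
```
True
[233, 153, 81, 844]
False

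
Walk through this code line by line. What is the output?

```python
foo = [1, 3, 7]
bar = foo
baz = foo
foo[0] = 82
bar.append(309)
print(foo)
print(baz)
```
[82, 3, 7, 309]
[82, 3, 7, 309]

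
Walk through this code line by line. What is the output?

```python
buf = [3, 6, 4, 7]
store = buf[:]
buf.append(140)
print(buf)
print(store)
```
[3, 6, 4, 7, 140]
[3, 6, 4, 7]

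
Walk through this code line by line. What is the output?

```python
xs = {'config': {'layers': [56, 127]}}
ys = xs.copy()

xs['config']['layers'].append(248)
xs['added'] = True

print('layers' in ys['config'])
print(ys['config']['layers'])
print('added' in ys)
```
True
[56, 127, 248]
False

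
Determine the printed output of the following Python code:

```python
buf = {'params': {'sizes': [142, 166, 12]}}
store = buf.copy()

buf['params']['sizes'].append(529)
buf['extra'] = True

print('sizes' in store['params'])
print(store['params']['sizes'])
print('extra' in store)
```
True
[142, 166, 12, 529]
False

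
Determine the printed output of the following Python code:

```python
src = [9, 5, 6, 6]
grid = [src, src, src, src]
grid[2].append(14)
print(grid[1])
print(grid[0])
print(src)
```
[9, 5, 6, 6, 14]
[9, 5, 6, 6, 14]
[9, 5, 6, 6, 14]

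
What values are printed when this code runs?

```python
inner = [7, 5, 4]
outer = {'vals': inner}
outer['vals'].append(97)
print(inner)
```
[7, 5, 4, 97]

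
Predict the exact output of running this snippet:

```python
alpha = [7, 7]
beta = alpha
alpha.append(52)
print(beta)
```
[7, 7, 52]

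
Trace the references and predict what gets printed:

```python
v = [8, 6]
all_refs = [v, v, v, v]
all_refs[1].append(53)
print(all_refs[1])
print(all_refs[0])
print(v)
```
[8, 6, 53]
[8, 6, 53]
[8, 6, 53]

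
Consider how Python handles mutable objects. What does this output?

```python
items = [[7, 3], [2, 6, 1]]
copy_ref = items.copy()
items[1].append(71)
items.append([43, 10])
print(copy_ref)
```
[[7, 3], [2, 6, 1, 71]]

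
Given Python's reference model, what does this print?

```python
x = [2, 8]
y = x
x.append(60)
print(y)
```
[2, 8, 60]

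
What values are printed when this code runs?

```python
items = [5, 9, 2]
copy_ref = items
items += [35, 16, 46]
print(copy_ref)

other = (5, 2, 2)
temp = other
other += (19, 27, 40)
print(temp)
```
[5, 9, 2, 35, 16, 46]
(5, 2, 2)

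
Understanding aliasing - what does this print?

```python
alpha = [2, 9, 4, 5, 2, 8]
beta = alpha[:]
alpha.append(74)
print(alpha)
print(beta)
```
[2, 9, 4, 5, 2, 8, 74]
[2, 9, 4, 5, 2, 8]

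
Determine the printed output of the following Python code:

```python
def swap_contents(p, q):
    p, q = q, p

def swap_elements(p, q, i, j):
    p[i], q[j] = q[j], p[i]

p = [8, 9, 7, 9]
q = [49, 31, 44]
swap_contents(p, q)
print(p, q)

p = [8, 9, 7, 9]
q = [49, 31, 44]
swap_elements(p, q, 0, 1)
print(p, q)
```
[8, 9, 7, 9] [49, 31, 44]
[31, 9, 7, 9] [49, 8, 44]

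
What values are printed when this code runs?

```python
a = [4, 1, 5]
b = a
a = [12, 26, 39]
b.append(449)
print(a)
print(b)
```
[12, 26, 39]
[4, 1, 5, 449]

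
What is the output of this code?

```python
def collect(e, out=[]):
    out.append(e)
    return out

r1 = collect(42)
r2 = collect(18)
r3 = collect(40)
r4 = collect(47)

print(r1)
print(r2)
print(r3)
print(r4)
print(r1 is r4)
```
[42, 18, 40, 47]
[42, 18, 40, 47]
[42, 18, 40, 47]
[42, 18, 40, 47]
True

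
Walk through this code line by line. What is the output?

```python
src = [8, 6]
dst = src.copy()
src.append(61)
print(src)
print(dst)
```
[8, 6, 61]
[8, 6]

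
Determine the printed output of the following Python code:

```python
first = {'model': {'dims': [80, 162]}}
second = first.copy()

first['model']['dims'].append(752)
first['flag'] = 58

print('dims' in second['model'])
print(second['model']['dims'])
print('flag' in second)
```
True
[80, 162, 752]
False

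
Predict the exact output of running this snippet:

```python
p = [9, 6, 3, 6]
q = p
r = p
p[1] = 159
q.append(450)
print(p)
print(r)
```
[9, 159, 3, 6, 450]
[9, 159, 3, 6, 450]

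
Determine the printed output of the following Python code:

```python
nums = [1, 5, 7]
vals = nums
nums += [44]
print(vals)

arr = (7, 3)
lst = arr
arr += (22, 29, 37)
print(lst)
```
[1, 5, 7, 44]
(7, 3)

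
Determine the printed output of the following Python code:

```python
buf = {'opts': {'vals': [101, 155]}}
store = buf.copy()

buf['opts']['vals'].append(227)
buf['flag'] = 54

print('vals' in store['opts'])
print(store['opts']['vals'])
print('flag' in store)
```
True
[101, 155, 227]
False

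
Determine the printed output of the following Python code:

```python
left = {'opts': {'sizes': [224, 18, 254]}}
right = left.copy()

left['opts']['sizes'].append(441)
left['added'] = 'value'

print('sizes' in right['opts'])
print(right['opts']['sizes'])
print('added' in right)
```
True
[224, 18, 254, 441]
False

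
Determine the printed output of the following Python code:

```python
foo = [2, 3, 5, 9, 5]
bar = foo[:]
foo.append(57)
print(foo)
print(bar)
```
[2, 3, 5, 9, 5, 57]
[2, 3, 5, 9, 5]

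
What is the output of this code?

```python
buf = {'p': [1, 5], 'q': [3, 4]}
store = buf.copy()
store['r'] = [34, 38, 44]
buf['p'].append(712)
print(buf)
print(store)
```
{'p': [1, 5, 712], 'q': [3, 4]}
{'p': [1, 5, 712], 'q': [3, 4], 'r': [34, 38, 44]}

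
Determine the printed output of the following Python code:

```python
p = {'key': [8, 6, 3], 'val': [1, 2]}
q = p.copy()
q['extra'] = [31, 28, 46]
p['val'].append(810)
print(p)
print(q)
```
{'key': [8, 6, 3], 'val': [1, 2, 810]}
{'key': [8, 6, 3], 'val': [1, 2, 810], 'extra': [31, 28, 46]}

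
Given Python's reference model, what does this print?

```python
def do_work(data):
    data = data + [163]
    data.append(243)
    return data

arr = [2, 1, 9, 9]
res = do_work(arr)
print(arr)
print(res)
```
[2, 1, 9, 9]
[2, 1, 9, 9, 163, 243]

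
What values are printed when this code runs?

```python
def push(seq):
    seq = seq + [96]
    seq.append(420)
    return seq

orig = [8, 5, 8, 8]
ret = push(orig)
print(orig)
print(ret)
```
[8, 5, 8, 8]
[8, 5, 8, 8, 96, 420]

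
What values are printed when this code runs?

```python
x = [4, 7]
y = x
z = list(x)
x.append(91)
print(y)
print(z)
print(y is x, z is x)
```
[4, 7, 91]
[4, 7]
True False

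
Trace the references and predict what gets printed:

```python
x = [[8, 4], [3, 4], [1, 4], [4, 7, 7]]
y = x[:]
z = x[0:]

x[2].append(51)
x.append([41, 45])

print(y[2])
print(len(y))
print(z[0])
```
[1, 4, 51]
4
[8, 4]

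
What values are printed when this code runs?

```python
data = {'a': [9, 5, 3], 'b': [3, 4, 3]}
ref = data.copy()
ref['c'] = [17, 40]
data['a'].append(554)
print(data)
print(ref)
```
{'a': [9, 5, 3, 554], 'b': [3, 4, 3]}
{'a': [9, 5, 3, 554], 'b': [3, 4, 3], 'c': [17, 40]}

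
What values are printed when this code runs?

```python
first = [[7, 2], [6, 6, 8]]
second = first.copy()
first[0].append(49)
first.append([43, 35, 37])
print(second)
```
[[7, 2, 49], [6, 6, 8]]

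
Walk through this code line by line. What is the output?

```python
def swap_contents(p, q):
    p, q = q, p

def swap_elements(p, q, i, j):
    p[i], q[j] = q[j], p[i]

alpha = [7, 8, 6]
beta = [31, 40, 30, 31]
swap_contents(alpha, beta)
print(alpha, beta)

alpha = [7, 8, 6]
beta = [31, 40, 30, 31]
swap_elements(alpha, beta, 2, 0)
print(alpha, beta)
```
[7, 8, 6] [31, 40, 30, 31]
[7, 8, 31] [6, 40, 30, 31]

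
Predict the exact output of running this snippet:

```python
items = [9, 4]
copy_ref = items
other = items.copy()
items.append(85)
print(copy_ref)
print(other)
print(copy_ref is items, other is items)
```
[9, 4, 85]
[9, 4]
True False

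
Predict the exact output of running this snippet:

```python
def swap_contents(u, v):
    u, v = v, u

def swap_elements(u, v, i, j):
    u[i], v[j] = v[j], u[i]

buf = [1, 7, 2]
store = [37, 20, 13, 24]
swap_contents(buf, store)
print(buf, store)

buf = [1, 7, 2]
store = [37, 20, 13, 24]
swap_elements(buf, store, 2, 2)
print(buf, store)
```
[1, 7, 2] [37, 20, 13, 24]
[1, 7, 13] [37, 20, 2, 24]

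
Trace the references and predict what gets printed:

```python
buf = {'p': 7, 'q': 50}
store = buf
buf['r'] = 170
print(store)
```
{'p': 7, 'q': 50, 'r': 170}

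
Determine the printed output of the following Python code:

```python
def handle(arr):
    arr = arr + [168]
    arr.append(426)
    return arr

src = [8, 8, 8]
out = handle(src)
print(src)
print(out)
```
[8, 8, 8]
[8, 8, 8, 168, 426]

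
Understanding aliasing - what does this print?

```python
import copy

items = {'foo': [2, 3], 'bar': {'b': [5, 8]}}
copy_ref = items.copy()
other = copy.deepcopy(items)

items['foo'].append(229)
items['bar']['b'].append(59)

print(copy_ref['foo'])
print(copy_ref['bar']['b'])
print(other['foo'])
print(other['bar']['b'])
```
[2, 3, 229]
[5, 8, 59]
[2, 3]
[5, 8]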